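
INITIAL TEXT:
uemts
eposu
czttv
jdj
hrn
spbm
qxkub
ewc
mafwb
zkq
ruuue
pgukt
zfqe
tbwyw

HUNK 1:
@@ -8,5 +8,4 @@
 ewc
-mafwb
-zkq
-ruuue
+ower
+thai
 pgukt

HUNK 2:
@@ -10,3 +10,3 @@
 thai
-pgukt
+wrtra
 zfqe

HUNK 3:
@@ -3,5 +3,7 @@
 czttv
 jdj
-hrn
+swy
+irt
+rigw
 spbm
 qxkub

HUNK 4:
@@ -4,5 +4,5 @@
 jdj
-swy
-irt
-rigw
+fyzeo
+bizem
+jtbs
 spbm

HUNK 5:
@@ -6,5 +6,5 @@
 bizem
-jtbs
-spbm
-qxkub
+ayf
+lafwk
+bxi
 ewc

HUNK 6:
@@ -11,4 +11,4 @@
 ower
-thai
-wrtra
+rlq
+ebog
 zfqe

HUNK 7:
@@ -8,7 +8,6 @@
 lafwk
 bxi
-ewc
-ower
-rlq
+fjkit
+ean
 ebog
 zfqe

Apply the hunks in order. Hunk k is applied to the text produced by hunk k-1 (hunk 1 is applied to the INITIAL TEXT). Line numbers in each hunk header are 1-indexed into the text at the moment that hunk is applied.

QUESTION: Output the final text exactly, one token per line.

Hunk 1: at line 8 remove [mafwb,zkq,ruuue] add [ower,thai] -> 13 lines: uemts eposu czttv jdj hrn spbm qxkub ewc ower thai pgukt zfqe tbwyw
Hunk 2: at line 10 remove [pgukt] add [wrtra] -> 13 lines: uemts eposu czttv jdj hrn spbm qxkub ewc ower thai wrtra zfqe tbwyw
Hunk 3: at line 3 remove [hrn] add [swy,irt,rigw] -> 15 lines: uemts eposu czttv jdj swy irt rigw spbm qxkub ewc ower thai wrtra zfqe tbwyw
Hunk 4: at line 4 remove [swy,irt,rigw] add [fyzeo,bizem,jtbs] -> 15 lines: uemts eposu czttv jdj fyzeo bizem jtbs spbm qxkub ewc ower thai wrtra zfqe tbwyw
Hunk 5: at line 6 remove [jtbs,spbm,qxkub] add [ayf,lafwk,bxi] -> 15 lines: uemts eposu czttv jdj fyzeo bizem ayf lafwk bxi ewc ower thai wrtra zfqe tbwyw
Hunk 6: at line 11 remove [thai,wrtra] add [rlq,ebog] -> 15 lines: uemts eposu czttv jdj fyzeo bizem ayf lafwk bxi ewc ower rlq ebog zfqe tbwyw
Hunk 7: at line 8 remove [ewc,ower,rlq] add [fjkit,ean] -> 14 lines: uemts eposu czttv jdj fyzeo bizem ayf lafwk bxi fjkit ean ebog zfqe tbwyw

Answer: uemts
eposu
czttv
jdj
fyzeo
bizem
ayf
lafwk
bxi
fjkit
ean
ebog
zfqe
tbwyw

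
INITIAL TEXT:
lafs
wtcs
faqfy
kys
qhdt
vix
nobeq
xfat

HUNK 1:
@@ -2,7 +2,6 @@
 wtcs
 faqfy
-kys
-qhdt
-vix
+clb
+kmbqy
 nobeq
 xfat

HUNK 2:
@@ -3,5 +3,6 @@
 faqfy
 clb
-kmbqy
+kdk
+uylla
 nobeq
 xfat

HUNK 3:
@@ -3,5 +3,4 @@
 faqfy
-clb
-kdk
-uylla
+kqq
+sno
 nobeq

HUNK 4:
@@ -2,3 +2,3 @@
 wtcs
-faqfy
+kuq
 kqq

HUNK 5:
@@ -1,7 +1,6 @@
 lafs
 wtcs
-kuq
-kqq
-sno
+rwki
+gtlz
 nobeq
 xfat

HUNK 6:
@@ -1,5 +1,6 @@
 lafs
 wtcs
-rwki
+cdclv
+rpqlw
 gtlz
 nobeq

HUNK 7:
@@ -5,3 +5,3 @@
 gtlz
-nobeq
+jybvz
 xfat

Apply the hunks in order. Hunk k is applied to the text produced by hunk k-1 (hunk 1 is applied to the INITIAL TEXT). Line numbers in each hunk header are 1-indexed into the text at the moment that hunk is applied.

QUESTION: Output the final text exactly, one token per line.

Answer: lafs
wtcs
cdclv
rpqlw
gtlz
jybvz
xfat

Derivation:
Hunk 1: at line 2 remove [kys,qhdt,vix] add [clb,kmbqy] -> 7 lines: lafs wtcs faqfy clb kmbqy nobeq xfat
Hunk 2: at line 3 remove [kmbqy] add [kdk,uylla] -> 8 lines: lafs wtcs faqfy clb kdk uylla nobeq xfat
Hunk 3: at line 3 remove [clb,kdk,uylla] add [kqq,sno] -> 7 lines: lafs wtcs faqfy kqq sno nobeq xfat
Hunk 4: at line 2 remove [faqfy] add [kuq] -> 7 lines: lafs wtcs kuq kqq sno nobeq xfat
Hunk 5: at line 1 remove [kuq,kqq,sno] add [rwki,gtlz] -> 6 lines: lafs wtcs rwki gtlz nobeq xfat
Hunk 6: at line 1 remove [rwki] add [cdclv,rpqlw] -> 7 lines: lafs wtcs cdclv rpqlw gtlz nobeq xfat
Hunk 7: at line 5 remove [nobeq] add [jybvz] -> 7 lines: lafs wtcs cdclv rpqlw gtlz jybvz xfat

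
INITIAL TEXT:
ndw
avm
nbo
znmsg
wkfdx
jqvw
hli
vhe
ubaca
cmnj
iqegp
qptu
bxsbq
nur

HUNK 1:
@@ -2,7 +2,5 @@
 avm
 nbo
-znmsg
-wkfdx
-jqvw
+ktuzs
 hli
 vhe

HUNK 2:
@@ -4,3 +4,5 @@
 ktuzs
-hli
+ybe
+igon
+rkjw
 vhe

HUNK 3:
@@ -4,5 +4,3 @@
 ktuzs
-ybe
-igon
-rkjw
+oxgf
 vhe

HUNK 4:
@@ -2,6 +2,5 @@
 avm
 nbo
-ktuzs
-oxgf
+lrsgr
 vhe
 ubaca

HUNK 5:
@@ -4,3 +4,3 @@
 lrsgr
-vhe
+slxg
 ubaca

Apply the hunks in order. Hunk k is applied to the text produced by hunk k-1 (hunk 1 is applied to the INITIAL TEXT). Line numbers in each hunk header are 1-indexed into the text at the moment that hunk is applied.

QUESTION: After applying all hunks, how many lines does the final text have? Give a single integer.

Hunk 1: at line 2 remove [znmsg,wkfdx,jqvw] add [ktuzs] -> 12 lines: ndw avm nbo ktuzs hli vhe ubaca cmnj iqegp qptu bxsbq nur
Hunk 2: at line 4 remove [hli] add [ybe,igon,rkjw] -> 14 lines: ndw avm nbo ktuzs ybe igon rkjw vhe ubaca cmnj iqegp qptu bxsbq nur
Hunk 3: at line 4 remove [ybe,igon,rkjw] add [oxgf] -> 12 lines: ndw avm nbo ktuzs oxgf vhe ubaca cmnj iqegp qptu bxsbq nur
Hunk 4: at line 2 remove [ktuzs,oxgf] add [lrsgr] -> 11 lines: ndw avm nbo lrsgr vhe ubaca cmnj iqegp qptu bxsbq nur
Hunk 5: at line 4 remove [vhe] add [slxg] -> 11 lines: ndw avm nbo lrsgr slxg ubaca cmnj iqegp qptu bxsbq nur
Final line count: 11

Answer: 11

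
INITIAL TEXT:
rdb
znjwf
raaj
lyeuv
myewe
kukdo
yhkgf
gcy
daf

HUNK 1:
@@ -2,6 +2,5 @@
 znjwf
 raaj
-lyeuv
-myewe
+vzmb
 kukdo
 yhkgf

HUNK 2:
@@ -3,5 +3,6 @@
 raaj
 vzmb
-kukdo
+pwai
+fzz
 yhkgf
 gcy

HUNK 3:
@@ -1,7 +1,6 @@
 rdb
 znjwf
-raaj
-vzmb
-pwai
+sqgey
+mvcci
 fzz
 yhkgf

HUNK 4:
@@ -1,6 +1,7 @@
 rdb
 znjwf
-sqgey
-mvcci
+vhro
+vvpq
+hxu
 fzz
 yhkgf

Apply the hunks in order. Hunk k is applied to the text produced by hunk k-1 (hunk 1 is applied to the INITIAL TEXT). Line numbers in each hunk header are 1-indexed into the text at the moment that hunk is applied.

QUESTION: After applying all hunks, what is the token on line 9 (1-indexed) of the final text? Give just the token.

Answer: daf

Derivation:
Hunk 1: at line 2 remove [lyeuv,myewe] add [vzmb] -> 8 lines: rdb znjwf raaj vzmb kukdo yhkgf gcy daf
Hunk 2: at line 3 remove [kukdo] add [pwai,fzz] -> 9 lines: rdb znjwf raaj vzmb pwai fzz yhkgf gcy daf
Hunk 3: at line 1 remove [raaj,vzmb,pwai] add [sqgey,mvcci] -> 8 lines: rdb znjwf sqgey mvcci fzz yhkgf gcy daf
Hunk 4: at line 1 remove [sqgey,mvcci] add [vhro,vvpq,hxu] -> 9 lines: rdb znjwf vhro vvpq hxu fzz yhkgf gcy daf
Final line 9: daf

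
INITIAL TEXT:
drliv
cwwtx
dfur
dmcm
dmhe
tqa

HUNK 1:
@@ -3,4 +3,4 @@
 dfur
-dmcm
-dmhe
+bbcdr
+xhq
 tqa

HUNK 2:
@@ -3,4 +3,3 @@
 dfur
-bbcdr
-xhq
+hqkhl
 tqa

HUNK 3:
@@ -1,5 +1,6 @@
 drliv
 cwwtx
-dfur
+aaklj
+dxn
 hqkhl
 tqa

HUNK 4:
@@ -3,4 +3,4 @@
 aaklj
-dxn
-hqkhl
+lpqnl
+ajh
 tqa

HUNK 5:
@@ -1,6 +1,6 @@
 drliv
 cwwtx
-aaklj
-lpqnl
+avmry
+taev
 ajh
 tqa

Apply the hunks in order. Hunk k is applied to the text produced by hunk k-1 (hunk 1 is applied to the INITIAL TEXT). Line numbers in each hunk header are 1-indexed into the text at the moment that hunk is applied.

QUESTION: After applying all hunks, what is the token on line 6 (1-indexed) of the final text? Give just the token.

Hunk 1: at line 3 remove [dmcm,dmhe] add [bbcdr,xhq] -> 6 lines: drliv cwwtx dfur bbcdr xhq tqa
Hunk 2: at line 3 remove [bbcdr,xhq] add [hqkhl] -> 5 lines: drliv cwwtx dfur hqkhl tqa
Hunk 3: at line 1 remove [dfur] add [aaklj,dxn] -> 6 lines: drliv cwwtx aaklj dxn hqkhl tqa
Hunk 4: at line 3 remove [dxn,hqkhl] add [lpqnl,ajh] -> 6 lines: drliv cwwtx aaklj lpqnl ajh tqa
Hunk 5: at line 1 remove [aaklj,lpqnl] add [avmry,taev] -> 6 lines: drliv cwwtx avmry taev ajh tqa
Final line 6: tqa

Answer: tqa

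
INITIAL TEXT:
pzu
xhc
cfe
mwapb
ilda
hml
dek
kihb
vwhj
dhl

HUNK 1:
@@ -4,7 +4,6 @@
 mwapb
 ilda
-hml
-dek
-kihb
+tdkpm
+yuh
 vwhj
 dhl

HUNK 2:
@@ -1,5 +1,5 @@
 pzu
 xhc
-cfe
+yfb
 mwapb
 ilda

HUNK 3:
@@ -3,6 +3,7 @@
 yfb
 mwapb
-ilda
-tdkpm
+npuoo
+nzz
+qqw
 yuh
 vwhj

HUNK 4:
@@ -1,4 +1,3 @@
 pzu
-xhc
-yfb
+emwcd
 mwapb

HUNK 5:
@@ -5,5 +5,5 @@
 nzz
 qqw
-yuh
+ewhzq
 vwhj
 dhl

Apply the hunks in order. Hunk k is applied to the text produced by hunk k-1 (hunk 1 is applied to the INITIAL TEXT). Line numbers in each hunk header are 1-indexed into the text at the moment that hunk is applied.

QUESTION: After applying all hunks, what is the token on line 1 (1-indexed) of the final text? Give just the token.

Hunk 1: at line 4 remove [hml,dek,kihb] add [tdkpm,yuh] -> 9 lines: pzu xhc cfe mwapb ilda tdkpm yuh vwhj dhl
Hunk 2: at line 1 remove [cfe] add [yfb] -> 9 lines: pzu xhc yfb mwapb ilda tdkpm yuh vwhj dhl
Hunk 3: at line 3 remove [ilda,tdkpm] add [npuoo,nzz,qqw] -> 10 lines: pzu xhc yfb mwapb npuoo nzz qqw yuh vwhj dhl
Hunk 4: at line 1 remove [xhc,yfb] add [emwcd] -> 9 lines: pzu emwcd mwapb npuoo nzz qqw yuh vwhj dhl
Hunk 5: at line 5 remove [yuh] add [ewhzq] -> 9 lines: pzu emwcd mwapb npuoo nzz qqw ewhzq vwhj dhl
Final line 1: pzu

Answer: pzu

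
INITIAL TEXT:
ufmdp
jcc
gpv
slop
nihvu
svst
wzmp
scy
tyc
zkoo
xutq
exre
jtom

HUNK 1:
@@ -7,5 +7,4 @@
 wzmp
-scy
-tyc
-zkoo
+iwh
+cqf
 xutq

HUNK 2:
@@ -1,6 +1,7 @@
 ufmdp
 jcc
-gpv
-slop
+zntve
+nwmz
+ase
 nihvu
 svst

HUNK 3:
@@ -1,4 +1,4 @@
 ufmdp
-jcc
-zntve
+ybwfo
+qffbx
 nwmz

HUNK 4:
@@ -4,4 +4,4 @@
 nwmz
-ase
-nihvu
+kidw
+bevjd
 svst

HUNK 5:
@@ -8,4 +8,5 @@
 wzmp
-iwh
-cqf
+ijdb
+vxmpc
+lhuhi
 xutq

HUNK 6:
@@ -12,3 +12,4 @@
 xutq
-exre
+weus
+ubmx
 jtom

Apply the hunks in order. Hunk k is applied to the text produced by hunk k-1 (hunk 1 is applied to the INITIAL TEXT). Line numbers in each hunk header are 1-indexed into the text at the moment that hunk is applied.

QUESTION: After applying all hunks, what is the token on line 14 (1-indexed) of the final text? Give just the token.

Hunk 1: at line 7 remove [scy,tyc,zkoo] add [iwh,cqf] -> 12 lines: ufmdp jcc gpv slop nihvu svst wzmp iwh cqf xutq exre jtom
Hunk 2: at line 1 remove [gpv,slop] add [zntve,nwmz,ase] -> 13 lines: ufmdp jcc zntve nwmz ase nihvu svst wzmp iwh cqf xutq exre jtom
Hunk 3: at line 1 remove [jcc,zntve] add [ybwfo,qffbx] -> 13 lines: ufmdp ybwfo qffbx nwmz ase nihvu svst wzmp iwh cqf xutq exre jtom
Hunk 4: at line 4 remove [ase,nihvu] add [kidw,bevjd] -> 13 lines: ufmdp ybwfo qffbx nwmz kidw bevjd svst wzmp iwh cqf xutq exre jtom
Hunk 5: at line 8 remove [iwh,cqf] add [ijdb,vxmpc,lhuhi] -> 14 lines: ufmdp ybwfo qffbx nwmz kidw bevjd svst wzmp ijdb vxmpc lhuhi xutq exre jtom
Hunk 6: at line 12 remove [exre] add [weus,ubmx] -> 15 lines: ufmdp ybwfo qffbx nwmz kidw bevjd svst wzmp ijdb vxmpc lhuhi xutq weus ubmx jtom
Final line 14: ubmx

Answer: ubmx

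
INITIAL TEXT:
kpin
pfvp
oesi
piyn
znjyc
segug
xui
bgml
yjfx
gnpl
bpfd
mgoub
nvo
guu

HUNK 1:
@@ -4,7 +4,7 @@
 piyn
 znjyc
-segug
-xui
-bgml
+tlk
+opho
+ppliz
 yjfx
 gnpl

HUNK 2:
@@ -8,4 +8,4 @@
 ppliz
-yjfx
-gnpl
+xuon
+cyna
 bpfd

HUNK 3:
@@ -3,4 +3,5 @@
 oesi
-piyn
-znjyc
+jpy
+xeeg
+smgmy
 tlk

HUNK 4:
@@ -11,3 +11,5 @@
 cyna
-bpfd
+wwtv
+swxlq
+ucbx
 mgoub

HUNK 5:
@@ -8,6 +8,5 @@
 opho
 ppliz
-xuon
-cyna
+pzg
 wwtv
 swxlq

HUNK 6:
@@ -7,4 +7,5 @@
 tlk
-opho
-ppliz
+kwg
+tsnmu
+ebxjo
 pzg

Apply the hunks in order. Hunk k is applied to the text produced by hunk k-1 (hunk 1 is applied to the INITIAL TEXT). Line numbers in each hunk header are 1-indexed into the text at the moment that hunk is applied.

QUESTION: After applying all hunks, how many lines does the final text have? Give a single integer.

Hunk 1: at line 4 remove [segug,xui,bgml] add [tlk,opho,ppliz] -> 14 lines: kpin pfvp oesi piyn znjyc tlk opho ppliz yjfx gnpl bpfd mgoub nvo guu
Hunk 2: at line 8 remove [yjfx,gnpl] add [xuon,cyna] -> 14 lines: kpin pfvp oesi piyn znjyc tlk opho ppliz xuon cyna bpfd mgoub nvo guu
Hunk 3: at line 3 remove [piyn,znjyc] add [jpy,xeeg,smgmy] -> 15 lines: kpin pfvp oesi jpy xeeg smgmy tlk opho ppliz xuon cyna bpfd mgoub nvo guu
Hunk 4: at line 11 remove [bpfd] add [wwtv,swxlq,ucbx] -> 17 lines: kpin pfvp oesi jpy xeeg smgmy tlk opho ppliz xuon cyna wwtv swxlq ucbx mgoub nvo guu
Hunk 5: at line 8 remove [xuon,cyna] add [pzg] -> 16 lines: kpin pfvp oesi jpy xeeg smgmy tlk opho ppliz pzg wwtv swxlq ucbx mgoub nvo guu
Hunk 6: at line 7 remove [opho,ppliz] add [kwg,tsnmu,ebxjo] -> 17 lines: kpin pfvp oesi jpy xeeg smgmy tlk kwg tsnmu ebxjo pzg wwtv swxlq ucbx mgoub nvo guu
Final line count: 17

Answer: 17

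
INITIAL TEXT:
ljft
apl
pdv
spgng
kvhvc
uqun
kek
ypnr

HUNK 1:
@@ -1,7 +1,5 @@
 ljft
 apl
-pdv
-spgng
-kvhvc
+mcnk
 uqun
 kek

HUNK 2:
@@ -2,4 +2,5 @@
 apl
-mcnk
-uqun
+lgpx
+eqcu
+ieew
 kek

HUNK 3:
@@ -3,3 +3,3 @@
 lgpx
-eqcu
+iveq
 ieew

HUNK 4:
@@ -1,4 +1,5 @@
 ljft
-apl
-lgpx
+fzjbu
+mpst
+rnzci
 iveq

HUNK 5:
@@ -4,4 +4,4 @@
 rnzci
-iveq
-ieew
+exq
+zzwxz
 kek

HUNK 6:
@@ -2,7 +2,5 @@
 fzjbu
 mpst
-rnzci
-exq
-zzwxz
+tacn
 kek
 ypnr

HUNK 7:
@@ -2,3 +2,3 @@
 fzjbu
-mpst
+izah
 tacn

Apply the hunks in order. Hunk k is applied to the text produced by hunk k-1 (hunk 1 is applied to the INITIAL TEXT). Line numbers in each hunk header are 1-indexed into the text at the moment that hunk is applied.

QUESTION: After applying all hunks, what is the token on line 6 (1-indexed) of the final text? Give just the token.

Answer: ypnr

Derivation:
Hunk 1: at line 1 remove [pdv,spgng,kvhvc] add [mcnk] -> 6 lines: ljft apl mcnk uqun kek ypnr
Hunk 2: at line 2 remove [mcnk,uqun] add [lgpx,eqcu,ieew] -> 7 lines: ljft apl lgpx eqcu ieew kek ypnr
Hunk 3: at line 3 remove [eqcu] add [iveq] -> 7 lines: ljft apl lgpx iveq ieew kek ypnr
Hunk 4: at line 1 remove [apl,lgpx] add [fzjbu,mpst,rnzci] -> 8 lines: ljft fzjbu mpst rnzci iveq ieew kek ypnr
Hunk 5: at line 4 remove [iveq,ieew] add [exq,zzwxz] -> 8 lines: ljft fzjbu mpst rnzci exq zzwxz kek ypnr
Hunk 6: at line 2 remove [rnzci,exq,zzwxz] add [tacn] -> 6 lines: ljft fzjbu mpst tacn kek ypnr
Hunk 7: at line 2 remove [mpst] add [izah] -> 6 lines: ljft fzjbu izah tacn kek ypnr
Final line 6: ypnr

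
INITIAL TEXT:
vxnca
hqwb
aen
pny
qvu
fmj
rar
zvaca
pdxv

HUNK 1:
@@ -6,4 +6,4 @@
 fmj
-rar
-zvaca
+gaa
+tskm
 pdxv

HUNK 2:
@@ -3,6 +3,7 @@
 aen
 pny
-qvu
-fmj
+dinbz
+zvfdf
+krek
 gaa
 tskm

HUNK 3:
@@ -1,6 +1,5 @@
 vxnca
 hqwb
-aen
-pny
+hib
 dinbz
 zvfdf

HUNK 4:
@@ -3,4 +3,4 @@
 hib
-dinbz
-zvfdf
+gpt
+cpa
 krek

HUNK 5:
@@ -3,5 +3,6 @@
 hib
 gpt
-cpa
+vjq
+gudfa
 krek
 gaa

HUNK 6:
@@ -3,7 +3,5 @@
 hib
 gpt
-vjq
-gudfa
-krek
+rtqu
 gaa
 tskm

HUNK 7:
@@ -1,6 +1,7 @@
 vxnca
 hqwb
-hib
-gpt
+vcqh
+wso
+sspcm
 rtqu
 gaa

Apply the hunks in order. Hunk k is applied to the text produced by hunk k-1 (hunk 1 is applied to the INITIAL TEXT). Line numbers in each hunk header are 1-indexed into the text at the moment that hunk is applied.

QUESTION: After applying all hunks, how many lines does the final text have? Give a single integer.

Answer: 9

Derivation:
Hunk 1: at line 6 remove [rar,zvaca] add [gaa,tskm] -> 9 lines: vxnca hqwb aen pny qvu fmj gaa tskm pdxv
Hunk 2: at line 3 remove [qvu,fmj] add [dinbz,zvfdf,krek] -> 10 lines: vxnca hqwb aen pny dinbz zvfdf krek gaa tskm pdxv
Hunk 3: at line 1 remove [aen,pny] add [hib] -> 9 lines: vxnca hqwb hib dinbz zvfdf krek gaa tskm pdxv
Hunk 4: at line 3 remove [dinbz,zvfdf] add [gpt,cpa] -> 9 lines: vxnca hqwb hib gpt cpa krek gaa tskm pdxv
Hunk 5: at line 3 remove [cpa] add [vjq,gudfa] -> 10 lines: vxnca hqwb hib gpt vjq gudfa krek gaa tskm pdxv
Hunk 6: at line 3 remove [vjq,gudfa,krek] add [rtqu] -> 8 lines: vxnca hqwb hib gpt rtqu gaa tskm pdxv
Hunk 7: at line 1 remove [hib,gpt] add [vcqh,wso,sspcm] -> 9 lines: vxnca hqwb vcqh wso sspcm rtqu gaa tskm pdxv
Final line count: 9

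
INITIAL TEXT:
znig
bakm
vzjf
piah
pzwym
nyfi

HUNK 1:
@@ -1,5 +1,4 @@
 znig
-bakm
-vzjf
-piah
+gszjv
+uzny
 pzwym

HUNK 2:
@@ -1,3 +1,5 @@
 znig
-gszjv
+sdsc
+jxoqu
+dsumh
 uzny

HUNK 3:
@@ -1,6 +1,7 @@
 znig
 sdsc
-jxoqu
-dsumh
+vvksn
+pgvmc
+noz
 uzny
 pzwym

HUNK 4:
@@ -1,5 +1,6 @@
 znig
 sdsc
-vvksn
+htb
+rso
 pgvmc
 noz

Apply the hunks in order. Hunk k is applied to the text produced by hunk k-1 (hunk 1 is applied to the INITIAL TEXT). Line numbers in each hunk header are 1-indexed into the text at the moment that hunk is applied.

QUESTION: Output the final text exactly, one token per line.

Hunk 1: at line 1 remove [bakm,vzjf,piah] add [gszjv,uzny] -> 5 lines: znig gszjv uzny pzwym nyfi
Hunk 2: at line 1 remove [gszjv] add [sdsc,jxoqu,dsumh] -> 7 lines: znig sdsc jxoqu dsumh uzny pzwym nyfi
Hunk 3: at line 1 remove [jxoqu,dsumh] add [vvksn,pgvmc,noz] -> 8 lines: znig sdsc vvksn pgvmc noz uzny pzwym nyfi
Hunk 4: at line 1 remove [vvksn] add [htb,rso] -> 9 lines: znig sdsc htb rso pgvmc noz uzny pzwym nyfi

Answer: znig
sdsc
htb
rso
pgvmc
noz
uzny
pzwym
nyfi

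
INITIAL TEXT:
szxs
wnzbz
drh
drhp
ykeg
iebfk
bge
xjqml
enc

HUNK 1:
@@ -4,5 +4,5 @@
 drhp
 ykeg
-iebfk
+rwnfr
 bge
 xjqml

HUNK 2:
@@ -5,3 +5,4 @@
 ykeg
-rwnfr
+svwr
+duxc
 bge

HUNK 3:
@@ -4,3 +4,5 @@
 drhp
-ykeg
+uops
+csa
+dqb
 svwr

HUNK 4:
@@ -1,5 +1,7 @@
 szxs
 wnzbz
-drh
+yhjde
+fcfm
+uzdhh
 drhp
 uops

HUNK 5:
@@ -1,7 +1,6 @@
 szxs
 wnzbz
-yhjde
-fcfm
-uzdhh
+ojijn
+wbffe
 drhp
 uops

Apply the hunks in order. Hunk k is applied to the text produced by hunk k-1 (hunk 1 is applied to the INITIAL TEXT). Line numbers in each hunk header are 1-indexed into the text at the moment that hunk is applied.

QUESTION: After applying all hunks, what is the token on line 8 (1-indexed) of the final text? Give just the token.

Answer: dqb

Derivation:
Hunk 1: at line 4 remove [iebfk] add [rwnfr] -> 9 lines: szxs wnzbz drh drhp ykeg rwnfr bge xjqml enc
Hunk 2: at line 5 remove [rwnfr] add [svwr,duxc] -> 10 lines: szxs wnzbz drh drhp ykeg svwr duxc bge xjqml enc
Hunk 3: at line 4 remove [ykeg] add [uops,csa,dqb] -> 12 lines: szxs wnzbz drh drhp uops csa dqb svwr duxc bge xjqml enc
Hunk 4: at line 1 remove [drh] add [yhjde,fcfm,uzdhh] -> 14 lines: szxs wnzbz yhjde fcfm uzdhh drhp uops csa dqb svwr duxc bge xjqml enc
Hunk 5: at line 1 remove [yhjde,fcfm,uzdhh] add [ojijn,wbffe] -> 13 lines: szxs wnzbz ojijn wbffe drhp uops csa dqb svwr duxc bge xjqml enc
Final line 8: dqb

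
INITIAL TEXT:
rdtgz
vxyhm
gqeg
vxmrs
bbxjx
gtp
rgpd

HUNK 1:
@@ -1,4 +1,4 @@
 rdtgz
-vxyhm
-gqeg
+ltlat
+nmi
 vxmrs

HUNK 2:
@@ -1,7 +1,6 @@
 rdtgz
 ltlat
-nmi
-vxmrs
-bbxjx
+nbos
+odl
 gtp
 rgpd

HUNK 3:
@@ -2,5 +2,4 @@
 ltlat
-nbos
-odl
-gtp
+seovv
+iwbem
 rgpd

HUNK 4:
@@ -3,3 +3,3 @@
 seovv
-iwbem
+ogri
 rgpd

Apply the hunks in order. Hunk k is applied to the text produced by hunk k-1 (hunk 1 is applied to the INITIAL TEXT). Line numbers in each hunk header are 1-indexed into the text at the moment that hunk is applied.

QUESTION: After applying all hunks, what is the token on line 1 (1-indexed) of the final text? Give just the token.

Answer: rdtgz

Derivation:
Hunk 1: at line 1 remove [vxyhm,gqeg] add [ltlat,nmi] -> 7 lines: rdtgz ltlat nmi vxmrs bbxjx gtp rgpd
Hunk 2: at line 1 remove [nmi,vxmrs,bbxjx] add [nbos,odl] -> 6 lines: rdtgz ltlat nbos odl gtp rgpd
Hunk 3: at line 2 remove [nbos,odl,gtp] add [seovv,iwbem] -> 5 lines: rdtgz ltlat seovv iwbem rgpd
Hunk 4: at line 3 remove [iwbem] add [ogri] -> 5 lines: rdtgz ltlat seovv ogri rgpd
Final line 1: rdtgz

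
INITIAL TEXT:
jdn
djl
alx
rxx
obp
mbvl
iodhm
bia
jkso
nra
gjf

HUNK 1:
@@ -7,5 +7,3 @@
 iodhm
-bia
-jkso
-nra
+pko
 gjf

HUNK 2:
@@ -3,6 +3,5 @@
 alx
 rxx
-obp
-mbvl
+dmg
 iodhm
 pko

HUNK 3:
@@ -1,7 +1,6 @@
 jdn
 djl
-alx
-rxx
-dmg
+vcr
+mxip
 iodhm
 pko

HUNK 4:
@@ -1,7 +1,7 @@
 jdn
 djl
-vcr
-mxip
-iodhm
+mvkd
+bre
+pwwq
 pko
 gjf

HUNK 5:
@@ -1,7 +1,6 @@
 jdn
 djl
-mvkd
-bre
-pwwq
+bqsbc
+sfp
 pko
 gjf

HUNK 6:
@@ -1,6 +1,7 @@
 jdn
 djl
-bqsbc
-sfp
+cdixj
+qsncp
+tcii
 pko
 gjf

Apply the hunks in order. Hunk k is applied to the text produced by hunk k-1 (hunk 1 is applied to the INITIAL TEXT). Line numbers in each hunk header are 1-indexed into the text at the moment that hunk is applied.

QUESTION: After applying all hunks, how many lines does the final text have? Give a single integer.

Answer: 7

Derivation:
Hunk 1: at line 7 remove [bia,jkso,nra] add [pko] -> 9 lines: jdn djl alx rxx obp mbvl iodhm pko gjf
Hunk 2: at line 3 remove [obp,mbvl] add [dmg] -> 8 lines: jdn djl alx rxx dmg iodhm pko gjf
Hunk 3: at line 1 remove [alx,rxx,dmg] add [vcr,mxip] -> 7 lines: jdn djl vcr mxip iodhm pko gjf
Hunk 4: at line 1 remove [vcr,mxip,iodhm] add [mvkd,bre,pwwq] -> 7 lines: jdn djl mvkd bre pwwq pko gjf
Hunk 5: at line 1 remove [mvkd,bre,pwwq] add [bqsbc,sfp] -> 6 lines: jdn djl bqsbc sfp pko gjf
Hunk 6: at line 1 remove [bqsbc,sfp] add [cdixj,qsncp,tcii] -> 7 lines: jdn djl cdixj qsncp tcii pko gjf
Final line count: 7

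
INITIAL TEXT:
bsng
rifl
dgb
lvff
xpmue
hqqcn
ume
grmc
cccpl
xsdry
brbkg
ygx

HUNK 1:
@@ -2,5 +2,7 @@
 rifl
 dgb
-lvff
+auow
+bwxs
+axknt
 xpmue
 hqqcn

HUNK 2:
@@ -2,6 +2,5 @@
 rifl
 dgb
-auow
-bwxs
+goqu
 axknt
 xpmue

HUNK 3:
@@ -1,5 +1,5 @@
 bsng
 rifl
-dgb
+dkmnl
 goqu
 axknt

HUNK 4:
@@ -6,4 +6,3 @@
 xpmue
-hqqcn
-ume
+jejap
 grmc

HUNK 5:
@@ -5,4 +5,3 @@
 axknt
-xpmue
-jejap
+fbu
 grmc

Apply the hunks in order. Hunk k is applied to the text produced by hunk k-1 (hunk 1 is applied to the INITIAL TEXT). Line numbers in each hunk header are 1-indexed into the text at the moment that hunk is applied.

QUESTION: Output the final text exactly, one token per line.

Answer: bsng
rifl
dkmnl
goqu
axknt
fbu
grmc
cccpl
xsdry
brbkg
ygx

Derivation:
Hunk 1: at line 2 remove [lvff] add [auow,bwxs,axknt] -> 14 lines: bsng rifl dgb auow bwxs axknt xpmue hqqcn ume grmc cccpl xsdry brbkg ygx
Hunk 2: at line 2 remove [auow,bwxs] add [goqu] -> 13 lines: bsng rifl dgb goqu axknt xpmue hqqcn ume grmc cccpl xsdry brbkg ygx
Hunk 3: at line 1 remove [dgb] add [dkmnl] -> 13 lines: bsng rifl dkmnl goqu axknt xpmue hqqcn ume grmc cccpl xsdry brbkg ygx
Hunk 4: at line 6 remove [hqqcn,ume] add [jejap] -> 12 lines: bsng rifl dkmnl goqu axknt xpmue jejap grmc cccpl xsdry brbkg ygx
Hunk 5: at line 5 remove [xpmue,jejap] add [fbu] -> 11 lines: bsng rifl dkmnl goqu axknt fbu grmc cccpl xsdry brbkg ygx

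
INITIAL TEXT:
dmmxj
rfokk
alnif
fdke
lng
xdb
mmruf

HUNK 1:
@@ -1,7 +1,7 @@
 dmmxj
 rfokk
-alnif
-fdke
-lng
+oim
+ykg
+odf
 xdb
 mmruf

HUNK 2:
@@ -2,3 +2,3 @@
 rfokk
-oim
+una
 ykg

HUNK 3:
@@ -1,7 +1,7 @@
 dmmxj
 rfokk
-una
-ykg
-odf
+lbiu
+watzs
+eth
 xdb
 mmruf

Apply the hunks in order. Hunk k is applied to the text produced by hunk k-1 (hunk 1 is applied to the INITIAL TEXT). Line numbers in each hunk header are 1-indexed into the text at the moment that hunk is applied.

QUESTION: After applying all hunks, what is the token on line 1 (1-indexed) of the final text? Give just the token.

Answer: dmmxj

Derivation:
Hunk 1: at line 1 remove [alnif,fdke,lng] add [oim,ykg,odf] -> 7 lines: dmmxj rfokk oim ykg odf xdb mmruf
Hunk 2: at line 2 remove [oim] add [una] -> 7 lines: dmmxj rfokk una ykg odf xdb mmruf
Hunk 3: at line 1 remove [una,ykg,odf] add [lbiu,watzs,eth] -> 7 lines: dmmxj rfokk lbiu watzs eth xdb mmruf
Final line 1: dmmxj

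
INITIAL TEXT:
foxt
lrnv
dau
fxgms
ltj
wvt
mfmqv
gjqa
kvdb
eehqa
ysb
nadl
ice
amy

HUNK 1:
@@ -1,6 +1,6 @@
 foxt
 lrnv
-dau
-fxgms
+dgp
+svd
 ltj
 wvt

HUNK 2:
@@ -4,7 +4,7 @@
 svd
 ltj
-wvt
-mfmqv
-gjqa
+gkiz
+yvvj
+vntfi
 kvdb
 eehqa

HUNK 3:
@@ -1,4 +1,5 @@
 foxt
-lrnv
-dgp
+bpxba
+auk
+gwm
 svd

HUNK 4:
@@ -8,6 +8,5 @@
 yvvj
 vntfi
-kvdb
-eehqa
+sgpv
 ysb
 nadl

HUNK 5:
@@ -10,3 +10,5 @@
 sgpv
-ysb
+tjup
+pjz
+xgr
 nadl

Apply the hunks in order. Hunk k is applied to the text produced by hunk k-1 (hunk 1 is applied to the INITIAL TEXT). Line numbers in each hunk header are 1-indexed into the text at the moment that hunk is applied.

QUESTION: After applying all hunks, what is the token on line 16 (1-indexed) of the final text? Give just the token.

Hunk 1: at line 1 remove [dau,fxgms] add [dgp,svd] -> 14 lines: foxt lrnv dgp svd ltj wvt mfmqv gjqa kvdb eehqa ysb nadl ice amy
Hunk 2: at line 4 remove [wvt,mfmqv,gjqa] add [gkiz,yvvj,vntfi] -> 14 lines: foxt lrnv dgp svd ltj gkiz yvvj vntfi kvdb eehqa ysb nadl ice amy
Hunk 3: at line 1 remove [lrnv,dgp] add [bpxba,auk,gwm] -> 15 lines: foxt bpxba auk gwm svd ltj gkiz yvvj vntfi kvdb eehqa ysb nadl ice amy
Hunk 4: at line 8 remove [kvdb,eehqa] add [sgpv] -> 14 lines: foxt bpxba auk gwm svd ltj gkiz yvvj vntfi sgpv ysb nadl ice amy
Hunk 5: at line 10 remove [ysb] add [tjup,pjz,xgr] -> 16 lines: foxt bpxba auk gwm svd ltj gkiz yvvj vntfi sgpv tjup pjz xgr nadl ice amy
Final line 16: amy

Answer: amy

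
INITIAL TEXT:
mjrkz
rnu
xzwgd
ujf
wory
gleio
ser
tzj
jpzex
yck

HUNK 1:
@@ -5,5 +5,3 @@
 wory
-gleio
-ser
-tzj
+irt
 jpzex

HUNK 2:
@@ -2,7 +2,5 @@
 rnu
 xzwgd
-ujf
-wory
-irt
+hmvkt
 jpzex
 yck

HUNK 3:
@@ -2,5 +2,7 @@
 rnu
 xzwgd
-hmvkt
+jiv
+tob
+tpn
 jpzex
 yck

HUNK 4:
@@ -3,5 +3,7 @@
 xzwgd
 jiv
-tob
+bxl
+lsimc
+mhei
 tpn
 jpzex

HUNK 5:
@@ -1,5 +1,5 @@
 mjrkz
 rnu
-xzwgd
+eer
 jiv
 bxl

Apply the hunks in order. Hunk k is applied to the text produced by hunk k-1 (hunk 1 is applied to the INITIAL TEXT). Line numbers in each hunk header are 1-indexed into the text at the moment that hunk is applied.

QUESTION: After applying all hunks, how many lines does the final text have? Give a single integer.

Hunk 1: at line 5 remove [gleio,ser,tzj] add [irt] -> 8 lines: mjrkz rnu xzwgd ujf wory irt jpzex yck
Hunk 2: at line 2 remove [ujf,wory,irt] add [hmvkt] -> 6 lines: mjrkz rnu xzwgd hmvkt jpzex yck
Hunk 3: at line 2 remove [hmvkt] add [jiv,tob,tpn] -> 8 lines: mjrkz rnu xzwgd jiv tob tpn jpzex yck
Hunk 4: at line 3 remove [tob] add [bxl,lsimc,mhei] -> 10 lines: mjrkz rnu xzwgd jiv bxl lsimc mhei tpn jpzex yck
Hunk 5: at line 1 remove [xzwgd] add [eer] -> 10 lines: mjrkz rnu eer jiv bxl lsimc mhei tpn jpzex yck
Final line count: 10

Answer: 10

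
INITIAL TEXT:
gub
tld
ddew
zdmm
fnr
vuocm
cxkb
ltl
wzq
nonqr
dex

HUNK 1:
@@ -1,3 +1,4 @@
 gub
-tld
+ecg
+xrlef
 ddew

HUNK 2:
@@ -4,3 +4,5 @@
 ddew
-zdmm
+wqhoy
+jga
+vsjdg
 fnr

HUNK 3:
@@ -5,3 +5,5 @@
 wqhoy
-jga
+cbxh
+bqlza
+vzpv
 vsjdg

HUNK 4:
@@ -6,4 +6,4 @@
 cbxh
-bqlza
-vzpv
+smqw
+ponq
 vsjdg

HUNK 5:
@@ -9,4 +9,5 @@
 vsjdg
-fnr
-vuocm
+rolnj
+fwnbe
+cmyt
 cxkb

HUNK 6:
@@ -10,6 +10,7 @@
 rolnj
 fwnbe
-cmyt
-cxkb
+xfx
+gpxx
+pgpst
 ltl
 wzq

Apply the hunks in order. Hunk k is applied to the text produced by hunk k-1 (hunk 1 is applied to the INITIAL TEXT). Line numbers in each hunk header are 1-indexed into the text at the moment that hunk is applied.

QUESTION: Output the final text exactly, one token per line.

Answer: gub
ecg
xrlef
ddew
wqhoy
cbxh
smqw
ponq
vsjdg
rolnj
fwnbe
xfx
gpxx
pgpst
ltl
wzq
nonqr
dex

Derivation:
Hunk 1: at line 1 remove [tld] add [ecg,xrlef] -> 12 lines: gub ecg xrlef ddew zdmm fnr vuocm cxkb ltl wzq nonqr dex
Hunk 2: at line 4 remove [zdmm] add [wqhoy,jga,vsjdg] -> 14 lines: gub ecg xrlef ddew wqhoy jga vsjdg fnr vuocm cxkb ltl wzq nonqr dex
Hunk 3: at line 5 remove [jga] add [cbxh,bqlza,vzpv] -> 16 lines: gub ecg xrlef ddew wqhoy cbxh bqlza vzpv vsjdg fnr vuocm cxkb ltl wzq nonqr dex
Hunk 4: at line 6 remove [bqlza,vzpv] add [smqw,ponq] -> 16 lines: gub ecg xrlef ddew wqhoy cbxh smqw ponq vsjdg fnr vuocm cxkb ltl wzq nonqr dex
Hunk 5: at line 9 remove [fnr,vuocm] add [rolnj,fwnbe,cmyt] -> 17 lines: gub ecg xrlef ddew wqhoy cbxh smqw ponq vsjdg rolnj fwnbe cmyt cxkb ltl wzq nonqr dex
Hunk 6: at line 10 remove [cmyt,cxkb] add [xfx,gpxx,pgpst] -> 18 lines: gub ecg xrlef ddew wqhoy cbxh smqw ponq vsjdg rolnj fwnbe xfx gpxx pgpst ltl wzq nonqr dex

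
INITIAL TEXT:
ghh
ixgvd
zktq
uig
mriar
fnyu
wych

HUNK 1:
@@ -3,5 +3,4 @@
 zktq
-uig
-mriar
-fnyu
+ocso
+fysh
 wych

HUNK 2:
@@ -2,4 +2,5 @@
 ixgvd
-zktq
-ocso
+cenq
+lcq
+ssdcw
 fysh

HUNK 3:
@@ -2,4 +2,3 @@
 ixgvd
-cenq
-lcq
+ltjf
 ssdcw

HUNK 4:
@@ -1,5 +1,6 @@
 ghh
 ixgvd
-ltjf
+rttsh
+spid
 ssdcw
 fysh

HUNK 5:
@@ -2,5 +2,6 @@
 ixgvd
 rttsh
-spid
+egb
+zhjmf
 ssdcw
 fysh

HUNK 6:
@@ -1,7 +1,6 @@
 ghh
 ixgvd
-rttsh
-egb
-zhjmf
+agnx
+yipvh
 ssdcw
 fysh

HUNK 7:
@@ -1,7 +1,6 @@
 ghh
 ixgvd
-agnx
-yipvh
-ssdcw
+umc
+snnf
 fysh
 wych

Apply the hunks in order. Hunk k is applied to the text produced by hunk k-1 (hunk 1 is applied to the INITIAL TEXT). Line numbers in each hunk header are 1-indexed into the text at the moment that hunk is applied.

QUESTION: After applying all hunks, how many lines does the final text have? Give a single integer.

Answer: 6

Derivation:
Hunk 1: at line 3 remove [uig,mriar,fnyu] add [ocso,fysh] -> 6 lines: ghh ixgvd zktq ocso fysh wych
Hunk 2: at line 2 remove [zktq,ocso] add [cenq,lcq,ssdcw] -> 7 lines: ghh ixgvd cenq lcq ssdcw fysh wych
Hunk 3: at line 2 remove [cenq,lcq] add [ltjf] -> 6 lines: ghh ixgvd ltjf ssdcw fysh wych
Hunk 4: at line 1 remove [ltjf] add [rttsh,spid] -> 7 lines: ghh ixgvd rttsh spid ssdcw fysh wych
Hunk 5: at line 2 remove [spid] add [egb,zhjmf] -> 8 lines: ghh ixgvd rttsh egb zhjmf ssdcw fysh wych
Hunk 6: at line 1 remove [rttsh,egb,zhjmf] add [agnx,yipvh] -> 7 lines: ghh ixgvd agnx yipvh ssdcw fysh wych
Hunk 7: at line 1 remove [agnx,yipvh,ssdcw] add [umc,snnf] -> 6 lines: ghh ixgvd umc snnf fysh wych
Final line count: 6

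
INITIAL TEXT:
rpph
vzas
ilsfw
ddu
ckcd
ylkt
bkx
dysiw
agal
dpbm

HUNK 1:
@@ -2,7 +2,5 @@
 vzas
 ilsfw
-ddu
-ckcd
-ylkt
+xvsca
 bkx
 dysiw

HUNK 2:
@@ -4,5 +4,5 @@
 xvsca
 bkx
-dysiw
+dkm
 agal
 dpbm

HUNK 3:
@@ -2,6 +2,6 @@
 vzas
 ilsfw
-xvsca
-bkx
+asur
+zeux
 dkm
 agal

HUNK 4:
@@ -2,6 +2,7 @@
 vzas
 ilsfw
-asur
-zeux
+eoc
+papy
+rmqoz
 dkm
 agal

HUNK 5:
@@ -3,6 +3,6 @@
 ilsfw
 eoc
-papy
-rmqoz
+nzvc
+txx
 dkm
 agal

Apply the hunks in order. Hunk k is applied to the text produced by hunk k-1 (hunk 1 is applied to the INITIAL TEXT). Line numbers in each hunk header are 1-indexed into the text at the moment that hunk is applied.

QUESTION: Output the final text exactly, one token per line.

Hunk 1: at line 2 remove [ddu,ckcd,ylkt] add [xvsca] -> 8 lines: rpph vzas ilsfw xvsca bkx dysiw agal dpbm
Hunk 2: at line 4 remove [dysiw] add [dkm] -> 8 lines: rpph vzas ilsfw xvsca bkx dkm agal dpbm
Hunk 3: at line 2 remove [xvsca,bkx] add [asur,zeux] -> 8 lines: rpph vzas ilsfw asur zeux dkm agal dpbm
Hunk 4: at line 2 remove [asur,zeux] add [eoc,papy,rmqoz] -> 9 lines: rpph vzas ilsfw eoc papy rmqoz dkm agal dpbm
Hunk 5: at line 3 remove [papy,rmqoz] add [nzvc,txx] -> 9 lines: rpph vzas ilsfw eoc nzvc txx dkm agal dpbm

Answer: rpph
vzas
ilsfw
eoc
nzvc
txx
dkm
agal
dpbm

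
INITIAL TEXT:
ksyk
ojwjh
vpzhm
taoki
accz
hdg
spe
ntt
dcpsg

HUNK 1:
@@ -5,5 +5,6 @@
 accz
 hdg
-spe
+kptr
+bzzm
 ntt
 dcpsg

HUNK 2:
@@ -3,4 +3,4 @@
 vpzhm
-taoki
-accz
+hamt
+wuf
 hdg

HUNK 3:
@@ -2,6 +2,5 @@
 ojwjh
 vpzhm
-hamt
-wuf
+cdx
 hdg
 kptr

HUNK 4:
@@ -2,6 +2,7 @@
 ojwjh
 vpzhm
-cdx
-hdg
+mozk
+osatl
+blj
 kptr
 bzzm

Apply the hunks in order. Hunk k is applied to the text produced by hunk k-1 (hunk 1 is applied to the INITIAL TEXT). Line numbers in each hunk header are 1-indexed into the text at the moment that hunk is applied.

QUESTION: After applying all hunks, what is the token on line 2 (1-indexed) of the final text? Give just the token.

Hunk 1: at line 5 remove [spe] add [kptr,bzzm] -> 10 lines: ksyk ojwjh vpzhm taoki accz hdg kptr bzzm ntt dcpsg
Hunk 2: at line 3 remove [taoki,accz] add [hamt,wuf] -> 10 lines: ksyk ojwjh vpzhm hamt wuf hdg kptr bzzm ntt dcpsg
Hunk 3: at line 2 remove [hamt,wuf] add [cdx] -> 9 lines: ksyk ojwjh vpzhm cdx hdg kptr bzzm ntt dcpsg
Hunk 4: at line 2 remove [cdx,hdg] add [mozk,osatl,blj] -> 10 lines: ksyk ojwjh vpzhm mozk osatl blj kptr bzzm ntt dcpsg
Final line 2: ojwjh

Answer: ojwjh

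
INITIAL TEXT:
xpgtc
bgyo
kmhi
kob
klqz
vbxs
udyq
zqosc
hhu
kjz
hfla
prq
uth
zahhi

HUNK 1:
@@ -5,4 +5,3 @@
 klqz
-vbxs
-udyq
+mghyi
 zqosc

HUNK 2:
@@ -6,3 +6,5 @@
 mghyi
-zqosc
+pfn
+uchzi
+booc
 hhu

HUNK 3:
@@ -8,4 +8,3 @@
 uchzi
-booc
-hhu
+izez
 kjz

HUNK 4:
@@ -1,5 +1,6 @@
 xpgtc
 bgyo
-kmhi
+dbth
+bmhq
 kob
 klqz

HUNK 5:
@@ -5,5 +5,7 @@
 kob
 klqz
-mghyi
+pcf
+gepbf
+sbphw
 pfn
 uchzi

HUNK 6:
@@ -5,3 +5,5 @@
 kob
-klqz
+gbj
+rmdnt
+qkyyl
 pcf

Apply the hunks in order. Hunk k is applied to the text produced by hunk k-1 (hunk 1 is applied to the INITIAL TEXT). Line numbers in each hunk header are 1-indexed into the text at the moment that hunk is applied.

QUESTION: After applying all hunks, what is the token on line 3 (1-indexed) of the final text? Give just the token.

Answer: dbth

Derivation:
Hunk 1: at line 5 remove [vbxs,udyq] add [mghyi] -> 13 lines: xpgtc bgyo kmhi kob klqz mghyi zqosc hhu kjz hfla prq uth zahhi
Hunk 2: at line 6 remove [zqosc] add [pfn,uchzi,booc] -> 15 lines: xpgtc bgyo kmhi kob klqz mghyi pfn uchzi booc hhu kjz hfla prq uth zahhi
Hunk 3: at line 8 remove [booc,hhu] add [izez] -> 14 lines: xpgtc bgyo kmhi kob klqz mghyi pfn uchzi izez kjz hfla prq uth zahhi
Hunk 4: at line 1 remove [kmhi] add [dbth,bmhq] -> 15 lines: xpgtc bgyo dbth bmhq kob klqz mghyi pfn uchzi izez kjz hfla prq uth zahhi
Hunk 5: at line 5 remove [mghyi] add [pcf,gepbf,sbphw] -> 17 lines: xpgtc bgyo dbth bmhq kob klqz pcf gepbf sbphw pfn uchzi izez kjz hfla prq uth zahhi
Hunk 6: at line 5 remove [klqz] add [gbj,rmdnt,qkyyl] -> 19 lines: xpgtc bgyo dbth bmhq kob gbj rmdnt qkyyl pcf gepbf sbphw pfn uchzi izez kjz hfla prq uth zahhi
Final line 3: dbth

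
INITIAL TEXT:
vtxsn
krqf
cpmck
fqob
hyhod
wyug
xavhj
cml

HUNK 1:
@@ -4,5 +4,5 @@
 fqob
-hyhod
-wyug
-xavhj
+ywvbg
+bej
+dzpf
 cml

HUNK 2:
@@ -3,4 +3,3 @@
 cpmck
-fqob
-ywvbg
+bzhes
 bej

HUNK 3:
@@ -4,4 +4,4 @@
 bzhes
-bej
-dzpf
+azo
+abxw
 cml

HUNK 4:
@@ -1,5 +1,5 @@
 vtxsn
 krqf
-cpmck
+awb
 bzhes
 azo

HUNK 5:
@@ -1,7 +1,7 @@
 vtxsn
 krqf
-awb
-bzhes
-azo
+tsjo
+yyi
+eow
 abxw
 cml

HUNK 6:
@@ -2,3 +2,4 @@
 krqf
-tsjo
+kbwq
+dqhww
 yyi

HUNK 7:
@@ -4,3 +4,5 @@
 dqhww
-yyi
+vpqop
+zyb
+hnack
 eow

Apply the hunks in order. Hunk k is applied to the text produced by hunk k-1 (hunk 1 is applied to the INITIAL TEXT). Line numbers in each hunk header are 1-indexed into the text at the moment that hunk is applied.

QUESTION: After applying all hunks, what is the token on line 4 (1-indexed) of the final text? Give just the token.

Answer: dqhww

Derivation:
Hunk 1: at line 4 remove [hyhod,wyug,xavhj] add [ywvbg,bej,dzpf] -> 8 lines: vtxsn krqf cpmck fqob ywvbg bej dzpf cml
Hunk 2: at line 3 remove [fqob,ywvbg] add [bzhes] -> 7 lines: vtxsn krqf cpmck bzhes bej dzpf cml
Hunk 3: at line 4 remove [bej,dzpf] add [azo,abxw] -> 7 lines: vtxsn krqf cpmck bzhes azo abxw cml
Hunk 4: at line 1 remove [cpmck] add [awb] -> 7 lines: vtxsn krqf awb bzhes azo abxw cml
Hunk 5: at line 1 remove [awb,bzhes,azo] add [tsjo,yyi,eow] -> 7 lines: vtxsn krqf tsjo yyi eow abxw cml
Hunk 6: at line 2 remove [tsjo] add [kbwq,dqhww] -> 8 lines: vtxsn krqf kbwq dqhww yyi eow abxw cml
Hunk 7: at line 4 remove [yyi] add [vpqop,zyb,hnack] -> 10 lines: vtxsn krqf kbwq dqhww vpqop zyb hnack eow abxw cml
Final line 4: dqhww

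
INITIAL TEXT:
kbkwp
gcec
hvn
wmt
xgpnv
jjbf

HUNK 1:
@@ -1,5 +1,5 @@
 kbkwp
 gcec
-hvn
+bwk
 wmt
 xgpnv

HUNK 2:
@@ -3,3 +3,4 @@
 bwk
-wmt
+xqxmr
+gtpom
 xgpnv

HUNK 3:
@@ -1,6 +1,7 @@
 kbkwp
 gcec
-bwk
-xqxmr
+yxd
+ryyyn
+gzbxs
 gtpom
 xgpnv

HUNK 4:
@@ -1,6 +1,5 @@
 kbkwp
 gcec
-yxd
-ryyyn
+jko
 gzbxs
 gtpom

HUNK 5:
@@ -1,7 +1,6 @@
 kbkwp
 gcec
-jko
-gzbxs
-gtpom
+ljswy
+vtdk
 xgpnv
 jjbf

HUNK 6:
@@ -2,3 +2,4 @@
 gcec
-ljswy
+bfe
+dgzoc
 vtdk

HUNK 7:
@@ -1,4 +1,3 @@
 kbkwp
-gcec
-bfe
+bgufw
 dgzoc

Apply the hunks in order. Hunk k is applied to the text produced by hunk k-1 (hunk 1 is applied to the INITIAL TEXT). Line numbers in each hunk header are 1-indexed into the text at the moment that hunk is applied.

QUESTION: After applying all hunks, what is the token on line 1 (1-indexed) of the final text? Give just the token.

Hunk 1: at line 1 remove [hvn] add [bwk] -> 6 lines: kbkwp gcec bwk wmt xgpnv jjbf
Hunk 2: at line 3 remove [wmt] add [xqxmr,gtpom] -> 7 lines: kbkwp gcec bwk xqxmr gtpom xgpnv jjbf
Hunk 3: at line 1 remove [bwk,xqxmr] add [yxd,ryyyn,gzbxs] -> 8 lines: kbkwp gcec yxd ryyyn gzbxs gtpom xgpnv jjbf
Hunk 4: at line 1 remove [yxd,ryyyn] add [jko] -> 7 lines: kbkwp gcec jko gzbxs gtpom xgpnv jjbf
Hunk 5: at line 1 remove [jko,gzbxs,gtpom] add [ljswy,vtdk] -> 6 lines: kbkwp gcec ljswy vtdk xgpnv jjbf
Hunk 6: at line 2 remove [ljswy] add [bfe,dgzoc] -> 7 lines: kbkwp gcec bfe dgzoc vtdk xgpnv jjbf
Hunk 7: at line 1 remove [gcec,bfe] add [bgufw] -> 6 lines: kbkwp bgufw dgzoc vtdk xgpnv jjbf
Final line 1: kbkwp

Answer: kbkwp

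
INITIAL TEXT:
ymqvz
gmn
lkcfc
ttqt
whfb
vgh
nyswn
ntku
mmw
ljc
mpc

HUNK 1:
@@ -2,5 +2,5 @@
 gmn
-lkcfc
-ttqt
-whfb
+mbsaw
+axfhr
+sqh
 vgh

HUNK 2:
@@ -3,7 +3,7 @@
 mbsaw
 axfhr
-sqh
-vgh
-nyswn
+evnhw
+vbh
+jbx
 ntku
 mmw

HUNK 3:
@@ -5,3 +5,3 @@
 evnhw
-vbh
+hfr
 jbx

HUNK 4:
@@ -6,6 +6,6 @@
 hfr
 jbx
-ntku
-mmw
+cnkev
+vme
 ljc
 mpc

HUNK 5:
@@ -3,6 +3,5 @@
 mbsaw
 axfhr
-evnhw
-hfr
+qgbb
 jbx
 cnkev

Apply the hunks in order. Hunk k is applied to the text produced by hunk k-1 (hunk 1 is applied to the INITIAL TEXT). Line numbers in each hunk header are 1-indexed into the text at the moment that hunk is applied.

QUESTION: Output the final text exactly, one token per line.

Hunk 1: at line 2 remove [lkcfc,ttqt,whfb] add [mbsaw,axfhr,sqh] -> 11 lines: ymqvz gmn mbsaw axfhr sqh vgh nyswn ntku mmw ljc mpc
Hunk 2: at line 3 remove [sqh,vgh,nyswn] add [evnhw,vbh,jbx] -> 11 lines: ymqvz gmn mbsaw axfhr evnhw vbh jbx ntku mmw ljc mpc
Hunk 3: at line 5 remove [vbh] add [hfr] -> 11 lines: ymqvz gmn mbsaw axfhr evnhw hfr jbx ntku mmw ljc mpc
Hunk 4: at line 6 remove [ntku,mmw] add [cnkev,vme] -> 11 lines: ymqvz gmn mbsaw axfhr evnhw hfr jbx cnkev vme ljc mpc
Hunk 5: at line 3 remove [evnhw,hfr] add [qgbb] -> 10 lines: ymqvz gmn mbsaw axfhr qgbb jbx cnkev vme ljc mpc

Answer: ymqvz
gmn
mbsaw
axfhr
qgbb
jbx
cnkev
vme
ljc
mpc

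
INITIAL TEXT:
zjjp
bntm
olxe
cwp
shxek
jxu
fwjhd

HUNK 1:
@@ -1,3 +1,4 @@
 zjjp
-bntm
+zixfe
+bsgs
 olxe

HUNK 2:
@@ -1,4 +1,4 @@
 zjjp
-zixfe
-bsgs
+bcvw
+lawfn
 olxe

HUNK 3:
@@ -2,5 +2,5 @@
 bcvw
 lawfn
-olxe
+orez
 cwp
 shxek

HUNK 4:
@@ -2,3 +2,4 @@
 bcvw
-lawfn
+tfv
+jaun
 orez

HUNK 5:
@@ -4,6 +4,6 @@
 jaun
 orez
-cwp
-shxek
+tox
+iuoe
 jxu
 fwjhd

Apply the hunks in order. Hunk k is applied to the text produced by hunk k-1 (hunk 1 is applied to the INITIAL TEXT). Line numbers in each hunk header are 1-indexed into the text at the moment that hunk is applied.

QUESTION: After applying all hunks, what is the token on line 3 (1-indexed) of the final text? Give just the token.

Hunk 1: at line 1 remove [bntm] add [zixfe,bsgs] -> 8 lines: zjjp zixfe bsgs olxe cwp shxek jxu fwjhd
Hunk 2: at line 1 remove [zixfe,bsgs] add [bcvw,lawfn] -> 8 lines: zjjp bcvw lawfn olxe cwp shxek jxu fwjhd
Hunk 3: at line 2 remove [olxe] add [orez] -> 8 lines: zjjp bcvw lawfn orez cwp shxek jxu fwjhd
Hunk 4: at line 2 remove [lawfn] add [tfv,jaun] -> 9 lines: zjjp bcvw tfv jaun orez cwp shxek jxu fwjhd
Hunk 5: at line 4 remove [cwp,shxek] add [tox,iuoe] -> 9 lines: zjjp bcvw tfv jaun orez tox iuoe jxu fwjhd
Final line 3: tfv

Answer: tfv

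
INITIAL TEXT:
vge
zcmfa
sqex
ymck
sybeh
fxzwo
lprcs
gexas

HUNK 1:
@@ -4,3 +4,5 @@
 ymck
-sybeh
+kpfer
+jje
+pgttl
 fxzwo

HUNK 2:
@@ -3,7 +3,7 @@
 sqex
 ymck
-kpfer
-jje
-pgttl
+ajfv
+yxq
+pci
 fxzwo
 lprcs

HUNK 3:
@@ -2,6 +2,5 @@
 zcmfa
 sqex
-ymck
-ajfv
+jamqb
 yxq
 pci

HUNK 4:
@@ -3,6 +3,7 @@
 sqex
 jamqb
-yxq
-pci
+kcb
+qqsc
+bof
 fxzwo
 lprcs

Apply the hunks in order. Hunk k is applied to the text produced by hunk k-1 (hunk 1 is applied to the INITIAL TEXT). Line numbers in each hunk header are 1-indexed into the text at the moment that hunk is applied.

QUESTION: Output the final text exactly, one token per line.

Hunk 1: at line 4 remove [sybeh] add [kpfer,jje,pgttl] -> 10 lines: vge zcmfa sqex ymck kpfer jje pgttl fxzwo lprcs gexas
Hunk 2: at line 3 remove [kpfer,jje,pgttl] add [ajfv,yxq,pci] -> 10 lines: vge zcmfa sqex ymck ajfv yxq pci fxzwo lprcs gexas
Hunk 3: at line 2 remove [ymck,ajfv] add [jamqb] -> 9 lines: vge zcmfa sqex jamqb yxq pci fxzwo lprcs gexas
Hunk 4: at line 3 remove [yxq,pci] add [kcb,qqsc,bof] -> 10 lines: vge zcmfa sqex jamqb kcb qqsc bof fxzwo lprcs gexas

Answer: vge
zcmfa
sqex
jamqb
kcb
qqsc
bof
fxzwo
lprcs
gexas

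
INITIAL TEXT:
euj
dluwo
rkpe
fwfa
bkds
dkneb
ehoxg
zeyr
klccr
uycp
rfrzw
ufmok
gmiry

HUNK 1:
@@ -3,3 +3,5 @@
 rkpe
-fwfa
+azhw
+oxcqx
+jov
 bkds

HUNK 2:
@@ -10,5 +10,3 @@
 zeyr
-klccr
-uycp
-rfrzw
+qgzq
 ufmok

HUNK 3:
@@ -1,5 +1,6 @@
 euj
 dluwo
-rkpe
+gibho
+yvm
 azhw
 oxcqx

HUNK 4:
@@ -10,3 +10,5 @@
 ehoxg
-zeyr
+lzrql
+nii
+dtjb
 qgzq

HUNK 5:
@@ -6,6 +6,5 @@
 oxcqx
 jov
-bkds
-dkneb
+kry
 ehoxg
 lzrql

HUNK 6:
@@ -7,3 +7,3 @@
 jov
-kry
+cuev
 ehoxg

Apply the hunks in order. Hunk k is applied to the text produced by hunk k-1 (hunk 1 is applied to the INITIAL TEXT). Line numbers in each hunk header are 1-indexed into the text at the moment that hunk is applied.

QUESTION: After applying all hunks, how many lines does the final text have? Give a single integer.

Hunk 1: at line 3 remove [fwfa] add [azhw,oxcqx,jov] -> 15 lines: euj dluwo rkpe azhw oxcqx jov bkds dkneb ehoxg zeyr klccr uycp rfrzw ufmok gmiry
Hunk 2: at line 10 remove [klccr,uycp,rfrzw] add [qgzq] -> 13 lines: euj dluwo rkpe azhw oxcqx jov bkds dkneb ehoxg zeyr qgzq ufmok gmiry
Hunk 3: at line 1 remove [rkpe] add [gibho,yvm] -> 14 lines: euj dluwo gibho yvm azhw oxcqx jov bkds dkneb ehoxg zeyr qgzq ufmok gmiry
Hunk 4: at line 10 remove [zeyr] add [lzrql,nii,dtjb] -> 16 lines: euj dluwo gibho yvm azhw oxcqx jov bkds dkneb ehoxg lzrql nii dtjb qgzq ufmok gmiry
Hunk 5: at line 6 remove [bkds,dkneb] add [kry] -> 15 lines: euj dluwo gibho yvm azhw oxcqx jov kry ehoxg lzrql nii dtjb qgzq ufmok gmiry
Hunk 6: at line 7 remove [kry] add [cuev] -> 15 lines: euj dluwo gibho yvm azhw oxcqx jov cuev ehoxg lzrql nii dtjb qgzq ufmok gmiry
Final line count: 15

Answer: 15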